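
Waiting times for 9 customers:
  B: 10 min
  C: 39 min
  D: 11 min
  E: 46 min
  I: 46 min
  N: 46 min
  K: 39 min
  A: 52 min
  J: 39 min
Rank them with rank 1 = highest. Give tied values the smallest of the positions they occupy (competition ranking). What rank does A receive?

1

Sorted (descending): 52, 46, 46, 46, 39, 39, 39, 11, 10
The 3 values of 46 occupy positions 2–4 → each gets rank 2.
The 3 values of 39 occupy positions 5–7 → each gets rank 5.
A has value 52 min → rank 1.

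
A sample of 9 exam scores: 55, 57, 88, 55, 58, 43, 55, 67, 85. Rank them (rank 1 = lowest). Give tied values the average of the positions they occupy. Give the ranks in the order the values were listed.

Sorted (ascending): 43, 55, 55, 55, 57, 58, 67, 85, 88
The 3 values of 55 occupy positions 2–4 → average rank 3.

3, 5, 9, 3, 6, 1, 3, 7, 8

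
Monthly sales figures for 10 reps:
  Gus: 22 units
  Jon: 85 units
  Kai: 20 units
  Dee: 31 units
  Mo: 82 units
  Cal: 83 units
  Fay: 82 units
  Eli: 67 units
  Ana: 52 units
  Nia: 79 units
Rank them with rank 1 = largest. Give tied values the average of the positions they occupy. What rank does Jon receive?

1

Sorted (descending): 85, 83, 82, 82, 79, 67, 52, 31, 22, 20
The 2 values of 82 occupy positions 3–4 → average rank (3+4)/2 = 3.5.
Jon has value 85 units → rank 1.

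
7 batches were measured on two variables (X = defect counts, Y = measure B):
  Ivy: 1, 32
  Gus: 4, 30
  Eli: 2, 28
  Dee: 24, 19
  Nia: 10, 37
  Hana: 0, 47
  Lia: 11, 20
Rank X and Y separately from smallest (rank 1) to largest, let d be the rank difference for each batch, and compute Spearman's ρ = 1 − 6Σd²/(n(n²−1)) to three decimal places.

-0.750

Ranks of variable 1: 2, 4, 3, 7, 5, 1, 6
Ranks of variable 2: 5, 4, 3, 1, 6, 7, 2
d = r₁ − r₂: -3, 0, 0, 6, -1, -6, 4
d²: 9, 0, 0, 36, 1, 36, 16; Σd² = 98
ρ = 1 − 6·98/(7·48) = 1 − 588/336 = -0.750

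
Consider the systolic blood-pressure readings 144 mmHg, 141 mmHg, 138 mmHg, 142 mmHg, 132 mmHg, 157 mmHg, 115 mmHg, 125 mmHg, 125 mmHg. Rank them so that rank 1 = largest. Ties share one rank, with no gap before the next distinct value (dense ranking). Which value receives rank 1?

157

Sorted (descending): 157, 144, 142, 141, 138, 132, 125, 125, 115
The 2 values of 125 share dense rank 7.
Remaining distinct values take the next consecutive integers.
Rank 1 → value 157.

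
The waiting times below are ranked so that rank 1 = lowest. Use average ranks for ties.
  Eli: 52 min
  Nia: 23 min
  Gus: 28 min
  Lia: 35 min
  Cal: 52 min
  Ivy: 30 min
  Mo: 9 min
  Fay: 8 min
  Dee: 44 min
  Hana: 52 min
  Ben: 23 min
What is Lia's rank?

7

Sorted (ascending): 8, 9, 23, 23, 28, 30, 35, 44, 52, 52, 52
The 2 values of 23 occupy positions 3–4 → average rank (3+4)/2 = 3.5.
The 3 values of 52 occupy positions 9–11 → average rank 10.
Lia has value 35 min → rank 7.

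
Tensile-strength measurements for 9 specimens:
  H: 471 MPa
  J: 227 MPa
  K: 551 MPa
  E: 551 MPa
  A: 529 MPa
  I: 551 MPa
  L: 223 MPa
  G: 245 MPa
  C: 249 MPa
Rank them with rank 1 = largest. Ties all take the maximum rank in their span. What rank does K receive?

Sorted (descending): 551, 551, 551, 529, 471, 249, 245, 227, 223
The 3 values of 551 occupy positions 1–3 → each gets rank 3.
K has value 551 MPa → rank 3.

3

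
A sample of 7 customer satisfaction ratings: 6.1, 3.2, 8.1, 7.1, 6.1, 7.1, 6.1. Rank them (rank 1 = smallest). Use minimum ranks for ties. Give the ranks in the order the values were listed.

Sorted (ascending): 3.2, 6.1, 6.1, 6.1, 7.1, 7.1, 8.1
The 3 values of 6.1 occupy positions 2–4 → each gets rank 2.
The 2 values of 7.1 occupy positions 5–6 → each gets rank 5.

2, 1, 7, 5, 2, 5, 2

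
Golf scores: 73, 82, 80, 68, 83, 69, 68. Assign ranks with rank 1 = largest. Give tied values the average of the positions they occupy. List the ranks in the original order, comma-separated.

Sorted (descending): 83, 82, 80, 73, 69, 68, 68
The 2 values of 68 occupy positions 6–7 → average rank (6+7)/2 = 6.5.

4, 2, 3, 6.5, 1, 5, 6.5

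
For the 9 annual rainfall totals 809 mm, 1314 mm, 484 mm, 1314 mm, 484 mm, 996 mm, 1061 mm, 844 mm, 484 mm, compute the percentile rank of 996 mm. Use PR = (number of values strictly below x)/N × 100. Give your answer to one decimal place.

55.6

N = 9.
Strictly below 996: 5. Equal to 996: 1.
PR = 5/9 × 100 = 55.6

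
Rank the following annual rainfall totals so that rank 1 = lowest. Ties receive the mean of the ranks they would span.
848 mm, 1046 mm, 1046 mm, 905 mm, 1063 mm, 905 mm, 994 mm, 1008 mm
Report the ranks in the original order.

Sorted (ascending): 848, 905, 905, 994, 1008, 1046, 1046, 1063
The 2 values of 905 occupy positions 2–3 → average rank (2+3)/2 = 2.5.
The 2 values of 1046 occupy positions 6–7 → average rank (6+7)/2 = 6.5.

1, 6.5, 6.5, 2.5, 8, 2.5, 4, 5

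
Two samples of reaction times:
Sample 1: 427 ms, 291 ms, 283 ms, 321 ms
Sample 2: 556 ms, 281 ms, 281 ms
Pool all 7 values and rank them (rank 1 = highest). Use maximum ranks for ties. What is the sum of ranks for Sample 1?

14

Sorted (descending): 556, 427, 321, 291, 283, 281, 281
The 2 values of 281 occupy positions 6–7 → each gets rank 7.
Sample 1 values → pooled ranks: 427→2, 291→4, 283→5, 321→3
Rank sum = 2 + 4 + 5 + 3 = 14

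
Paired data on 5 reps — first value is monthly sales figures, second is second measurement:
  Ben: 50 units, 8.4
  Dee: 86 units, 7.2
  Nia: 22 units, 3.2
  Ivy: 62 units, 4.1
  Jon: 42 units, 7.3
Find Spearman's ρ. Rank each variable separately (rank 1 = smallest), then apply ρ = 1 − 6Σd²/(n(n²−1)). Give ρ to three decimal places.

Ranks of variable 1: 3, 5, 1, 4, 2
Ranks of variable 2: 5, 3, 1, 2, 4
d = r₁ − r₂: -2, 2, 0, 2, -2
d²: 4, 4, 0, 4, 4; Σd² = 16
ρ = 1 − 6·16/(5·24) = 1 − 96/120 = 0.200

0.200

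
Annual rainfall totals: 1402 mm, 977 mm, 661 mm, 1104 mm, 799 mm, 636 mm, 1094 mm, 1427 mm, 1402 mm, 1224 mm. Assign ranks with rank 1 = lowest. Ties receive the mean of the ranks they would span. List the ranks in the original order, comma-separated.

Sorted (ascending): 636, 661, 799, 977, 1094, 1104, 1224, 1402, 1402, 1427
The 2 values of 1402 occupy positions 8–9 → average rank (8+9)/2 = 8.5.

8.5, 4, 2, 6, 3, 1, 5, 10, 8.5, 7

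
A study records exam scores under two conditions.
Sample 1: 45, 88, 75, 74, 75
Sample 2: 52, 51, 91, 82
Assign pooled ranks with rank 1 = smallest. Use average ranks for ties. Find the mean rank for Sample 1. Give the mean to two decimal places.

4.80

Sorted (ascending): 45, 51, 52, 74, 75, 75, 82, 88, 91
The 2 values of 75 occupy positions 5–6 → average rank (5+6)/2 = 5.5.
Sample 1 values → pooled ranks: 45→1, 88→8, 75→5.5, 74→4, 75→5.5
Mean rank = (1 + 8 + 5.5 + 4 + 5.5) / 5 = 4.80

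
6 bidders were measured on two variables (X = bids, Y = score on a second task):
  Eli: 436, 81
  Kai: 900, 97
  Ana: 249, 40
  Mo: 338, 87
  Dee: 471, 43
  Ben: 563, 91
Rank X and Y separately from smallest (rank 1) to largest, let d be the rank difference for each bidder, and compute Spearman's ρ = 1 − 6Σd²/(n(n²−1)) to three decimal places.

Ranks of variable 1: 3, 6, 1, 2, 4, 5
Ranks of variable 2: 3, 6, 1, 4, 2, 5
d = r₁ − r₂: 0, 0, 0, -2, 2, 0
d²: 0, 0, 0, 4, 4, 0; Σd² = 8
ρ = 1 − 6·8/(6·35) = 1 − 48/210 = 0.771

0.771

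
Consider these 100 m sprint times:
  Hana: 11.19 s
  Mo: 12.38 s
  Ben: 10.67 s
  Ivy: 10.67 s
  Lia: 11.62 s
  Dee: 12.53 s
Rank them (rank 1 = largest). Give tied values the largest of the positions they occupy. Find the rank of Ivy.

Sorted (descending): 12.53, 12.38, 11.62, 11.19, 10.67, 10.67
The 2 values of 10.67 occupy positions 5–6 → each gets rank 6.
Ivy has value 10.67 s → rank 6.

6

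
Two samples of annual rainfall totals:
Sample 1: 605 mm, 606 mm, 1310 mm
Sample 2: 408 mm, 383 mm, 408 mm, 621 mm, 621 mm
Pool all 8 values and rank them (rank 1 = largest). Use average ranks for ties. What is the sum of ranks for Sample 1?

10

Sorted (descending): 1310, 621, 621, 606, 605, 408, 408, 383
The 2 values of 621 occupy positions 2–3 → average rank (2+3)/2 = 2.5.
The 2 values of 408 occupy positions 6–7 → average rank (6+7)/2 = 6.5.
Sample 1 values → pooled ranks: 605→5, 606→4, 1310→1
Rank sum = 5 + 4 + 1 = 10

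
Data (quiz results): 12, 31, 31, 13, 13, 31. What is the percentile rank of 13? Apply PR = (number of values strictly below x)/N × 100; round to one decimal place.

16.7

N = 6.
Strictly below 13: 1. Equal to 13: 2.
PR = 1/6 × 100 = 16.7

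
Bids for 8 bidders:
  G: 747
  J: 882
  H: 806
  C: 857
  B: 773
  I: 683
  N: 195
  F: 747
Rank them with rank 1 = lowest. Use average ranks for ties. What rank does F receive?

3.5

Sorted (ascending): 195, 683, 747, 747, 773, 806, 857, 882
The 2 values of 747 occupy positions 3–4 → average rank (3+4)/2 = 3.5.
F has value 747 → rank 3.5.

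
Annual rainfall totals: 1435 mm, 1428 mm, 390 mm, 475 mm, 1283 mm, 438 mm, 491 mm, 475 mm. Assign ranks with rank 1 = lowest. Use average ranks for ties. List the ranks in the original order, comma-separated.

8, 7, 1, 3.5, 6, 2, 5, 3.5

Sorted (ascending): 390, 438, 475, 475, 491, 1283, 1428, 1435
The 2 values of 475 occupy positions 3–4 → average rank (3+4)/2 = 3.5.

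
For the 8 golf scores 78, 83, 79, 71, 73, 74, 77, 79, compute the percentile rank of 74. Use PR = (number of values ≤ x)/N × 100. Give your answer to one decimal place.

N = 8.
Strictly below 74: 2. Equal to 74: 1.
PR = 3/8 × 100 = 37.5

37.5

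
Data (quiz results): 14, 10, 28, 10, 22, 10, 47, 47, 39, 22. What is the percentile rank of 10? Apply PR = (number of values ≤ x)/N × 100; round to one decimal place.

N = 10.
Strictly below 10: 0. Equal to 10: 3.
PR = 3/10 × 100 = 30.0

30.0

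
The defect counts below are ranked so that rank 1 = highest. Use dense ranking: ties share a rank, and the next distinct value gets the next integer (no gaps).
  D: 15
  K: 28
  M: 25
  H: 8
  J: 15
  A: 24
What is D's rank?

Sorted (descending): 28, 25, 24, 15, 15, 8
The 2 values of 15 share dense rank 4.
Remaining distinct values take the next consecutive integers.
D has value 15 → rank 4.

4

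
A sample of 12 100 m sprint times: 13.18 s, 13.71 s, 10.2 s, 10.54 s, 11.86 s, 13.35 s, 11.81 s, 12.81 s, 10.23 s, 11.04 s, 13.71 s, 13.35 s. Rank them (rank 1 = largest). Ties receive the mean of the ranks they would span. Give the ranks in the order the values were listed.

Sorted (descending): 13.71, 13.71, 13.35, 13.35, 13.18, 12.81, 11.86, 11.81, 11.04, 10.54, 10.23, 10.2
The 2 values of 13.71 occupy positions 1–2 → average rank (1+2)/2 = 1.5.
The 2 values of 13.35 occupy positions 3–4 → average rank (3+4)/2 = 3.5.

5, 1.5, 12, 10, 7, 3.5, 8, 6, 11, 9, 1.5, 3.5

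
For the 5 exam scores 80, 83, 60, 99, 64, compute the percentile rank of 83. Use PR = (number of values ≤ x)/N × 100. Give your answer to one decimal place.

N = 5.
Strictly below 83: 3. Equal to 83: 1.
PR = 4/5 × 100 = 80.0

80.0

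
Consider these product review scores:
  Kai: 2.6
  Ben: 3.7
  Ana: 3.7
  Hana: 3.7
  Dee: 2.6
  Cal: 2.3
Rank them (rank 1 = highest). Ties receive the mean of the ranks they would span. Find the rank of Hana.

Sorted (descending): 3.7, 3.7, 3.7, 2.6, 2.6, 2.3
The 3 values of 3.7 occupy positions 1–3 → average rank 2.
The 2 values of 2.6 occupy positions 4–5 → average rank (4+5)/2 = 4.5.
Hana has value 3.7 → rank 2.

2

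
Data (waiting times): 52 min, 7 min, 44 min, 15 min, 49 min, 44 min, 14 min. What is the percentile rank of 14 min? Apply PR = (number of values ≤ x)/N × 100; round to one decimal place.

N = 7.
Strictly below 14: 1. Equal to 14: 1.
PR = 2/7 × 100 = 28.6

28.6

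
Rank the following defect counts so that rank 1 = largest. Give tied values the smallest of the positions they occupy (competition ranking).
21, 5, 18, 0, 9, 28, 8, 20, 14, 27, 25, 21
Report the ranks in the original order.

4, 11, 7, 12, 9, 1, 10, 6, 8, 2, 3, 4

Sorted (descending): 28, 27, 25, 21, 21, 20, 18, 14, 9, 8, 5, 0
The 2 values of 21 occupy positions 4–5 → each gets rank 4.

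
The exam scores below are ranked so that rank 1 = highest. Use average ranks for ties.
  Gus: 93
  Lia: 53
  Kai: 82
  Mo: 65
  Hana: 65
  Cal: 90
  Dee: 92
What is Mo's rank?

5.5

Sorted (descending): 93, 92, 90, 82, 65, 65, 53
The 2 values of 65 occupy positions 5–6 → average rank (5+6)/2 = 5.5.
Mo has value 65 → rank 5.5.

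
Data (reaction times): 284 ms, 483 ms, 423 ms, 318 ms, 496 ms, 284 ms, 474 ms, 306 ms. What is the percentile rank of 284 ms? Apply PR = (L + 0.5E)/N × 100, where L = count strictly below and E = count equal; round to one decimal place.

12.5

N = 8.
Strictly below 284: 0. Equal to 284: 2.
PR = (0 + 0.5·2)/8 × 100 = 12.5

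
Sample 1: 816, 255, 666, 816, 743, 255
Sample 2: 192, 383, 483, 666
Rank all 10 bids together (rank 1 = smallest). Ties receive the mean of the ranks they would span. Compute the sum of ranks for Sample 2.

Sorted (ascending): 192, 255, 255, 383, 483, 666, 666, 743, 816, 816
The 2 values of 255 occupy positions 2–3 → average rank (2+3)/2 = 2.5.
The 2 values of 666 occupy positions 6–7 → average rank (6+7)/2 = 6.5.
The 2 values of 816 occupy positions 9–10 → average rank (9+10)/2 = 9.5.
Sample 2 values → pooled ranks: 192→1, 383→4, 483→5, 666→6.5
Rank sum = 1 + 4 + 5 + 6.5 = 16.5

16.5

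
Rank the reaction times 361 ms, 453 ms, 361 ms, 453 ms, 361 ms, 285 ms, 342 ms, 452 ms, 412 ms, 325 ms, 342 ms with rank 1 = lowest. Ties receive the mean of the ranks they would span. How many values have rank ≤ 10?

Sorted (ascending): 285, 325, 342, 342, 361, 361, 361, 412, 452, 453, 453
The 2 values of 342 occupy positions 3–4 → average rank (3+4)/2 = 3.5.
The 3 values of 361 occupy positions 5–7 → average rank 6.
The 2 values of 453 occupy positions 10–11 → average rank (10+11)/2 = 10.5.
Ranks ≤ 10: {1, 2, 3.5, 3.5, 6, 6, 6, 8, 9} → 9 values.

9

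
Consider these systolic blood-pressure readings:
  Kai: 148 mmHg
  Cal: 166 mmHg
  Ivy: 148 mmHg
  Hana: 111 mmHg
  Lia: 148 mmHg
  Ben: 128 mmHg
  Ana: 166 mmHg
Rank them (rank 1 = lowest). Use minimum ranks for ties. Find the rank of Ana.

Sorted (ascending): 111, 128, 148, 148, 148, 166, 166
The 3 values of 148 occupy positions 3–5 → each gets rank 3.
The 2 values of 166 occupy positions 6–7 → each gets rank 6.
Ana has value 166 mmHg → rank 6.

6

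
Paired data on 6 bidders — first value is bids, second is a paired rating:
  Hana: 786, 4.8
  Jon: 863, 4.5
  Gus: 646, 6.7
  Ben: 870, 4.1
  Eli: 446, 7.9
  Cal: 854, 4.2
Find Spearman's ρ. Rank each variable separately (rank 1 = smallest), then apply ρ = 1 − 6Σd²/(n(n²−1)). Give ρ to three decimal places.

Ranks of variable 1: 3, 5, 2, 6, 1, 4
Ranks of variable 2: 4, 3, 5, 1, 6, 2
d = r₁ − r₂: -1, 2, -3, 5, -5, 2
d²: 1, 4, 9, 25, 25, 4; Σd² = 68
ρ = 1 − 6·68/(6·35) = 1 − 408/210 = -0.943

-0.943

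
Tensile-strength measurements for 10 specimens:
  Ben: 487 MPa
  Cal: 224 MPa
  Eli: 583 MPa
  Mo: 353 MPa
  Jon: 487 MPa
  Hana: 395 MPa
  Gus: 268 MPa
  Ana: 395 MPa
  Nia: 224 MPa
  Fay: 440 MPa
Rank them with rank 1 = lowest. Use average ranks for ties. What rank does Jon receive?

Sorted (ascending): 224, 224, 268, 353, 395, 395, 440, 487, 487, 583
The 2 values of 224 occupy positions 1–2 → average rank (1+2)/2 = 1.5.
The 2 values of 395 occupy positions 5–6 → average rank (5+6)/2 = 5.5.
The 2 values of 487 occupy positions 8–9 → average rank (8+9)/2 = 8.5.
Jon has value 487 MPa → rank 8.5.

8.5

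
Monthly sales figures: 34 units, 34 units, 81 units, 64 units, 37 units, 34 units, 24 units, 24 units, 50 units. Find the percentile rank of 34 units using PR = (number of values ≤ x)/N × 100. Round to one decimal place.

N = 9.
Strictly below 34: 2. Equal to 34: 3.
PR = 5/9 × 100 = 55.6

55.6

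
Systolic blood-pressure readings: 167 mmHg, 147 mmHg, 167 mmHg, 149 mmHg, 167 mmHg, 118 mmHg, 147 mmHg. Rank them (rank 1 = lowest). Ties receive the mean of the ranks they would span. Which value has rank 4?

Sorted (ascending): 118, 147, 147, 149, 167, 167, 167
The 2 values of 147 occupy positions 2–3 → average rank (2+3)/2 = 2.5.
The 3 values of 167 occupy positions 5–7 → average rank 6.
Rank 4 → value 149.

149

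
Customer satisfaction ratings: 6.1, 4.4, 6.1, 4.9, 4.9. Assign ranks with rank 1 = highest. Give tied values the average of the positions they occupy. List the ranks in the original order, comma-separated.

Sorted (descending): 6.1, 6.1, 4.9, 4.9, 4.4
The 2 values of 6.1 occupy positions 1–2 → average rank (1+2)/2 = 1.5.
The 2 values of 4.9 occupy positions 3–4 → average rank (3+4)/2 = 3.5.

1.5, 5, 1.5, 3.5, 3.5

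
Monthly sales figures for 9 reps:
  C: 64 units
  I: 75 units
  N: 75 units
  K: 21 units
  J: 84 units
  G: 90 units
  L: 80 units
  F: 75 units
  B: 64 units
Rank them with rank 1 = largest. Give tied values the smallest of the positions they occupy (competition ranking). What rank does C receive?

Sorted (descending): 90, 84, 80, 75, 75, 75, 64, 64, 21
The 3 values of 75 occupy positions 4–6 → each gets rank 4.
The 2 values of 64 occupy positions 7–8 → each gets rank 7.
C has value 64 units → rank 7.

7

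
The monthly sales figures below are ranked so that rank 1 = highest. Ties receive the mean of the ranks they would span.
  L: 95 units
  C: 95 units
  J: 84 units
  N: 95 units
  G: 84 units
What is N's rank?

Sorted (descending): 95, 95, 95, 84, 84
The 3 values of 95 occupy positions 1–3 → average rank 2.
The 2 values of 84 occupy positions 4–5 → average rank (4+5)/2 = 4.5.
N has value 95 units → rank 2.

2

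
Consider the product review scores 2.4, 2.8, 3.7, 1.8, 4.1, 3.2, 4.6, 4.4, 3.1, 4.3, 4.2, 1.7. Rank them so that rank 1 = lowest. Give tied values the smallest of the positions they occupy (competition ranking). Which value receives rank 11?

Sorted (ascending): 1.7, 1.8, 2.4, 2.8, 3.1, 3.2, 3.7, 4.1, 4.2, 4.3, 4.4, 4.6
No ties — each value takes its position as its rank.
Rank 11 → value 4.4.

4.4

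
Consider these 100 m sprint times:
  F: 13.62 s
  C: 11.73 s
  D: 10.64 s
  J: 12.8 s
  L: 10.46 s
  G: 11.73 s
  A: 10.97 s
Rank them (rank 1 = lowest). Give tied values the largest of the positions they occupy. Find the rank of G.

Sorted (ascending): 10.46, 10.64, 10.97, 11.73, 11.73, 12.8, 13.62
The 2 values of 11.73 occupy positions 4–5 → each gets rank 5.
G has value 11.73 s → rank 5.

5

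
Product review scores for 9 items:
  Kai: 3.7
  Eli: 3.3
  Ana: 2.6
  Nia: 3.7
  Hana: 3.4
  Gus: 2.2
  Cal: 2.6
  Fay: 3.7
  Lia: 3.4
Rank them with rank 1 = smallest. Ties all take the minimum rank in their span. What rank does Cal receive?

Sorted (ascending): 2.2, 2.6, 2.6, 3.3, 3.4, 3.4, 3.7, 3.7, 3.7
The 2 values of 2.6 occupy positions 2–3 → each gets rank 2.
The 2 values of 3.4 occupy positions 5–6 → each gets rank 5.
The 3 values of 3.7 occupy positions 7–9 → each gets rank 7.
Cal has value 2.6 → rank 2.

2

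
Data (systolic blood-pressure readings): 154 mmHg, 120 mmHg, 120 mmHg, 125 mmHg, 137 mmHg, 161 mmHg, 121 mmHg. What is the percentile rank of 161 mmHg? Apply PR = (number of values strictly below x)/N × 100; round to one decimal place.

N = 7.
Strictly below 161: 6. Equal to 161: 1.
PR = 6/7 × 100 = 85.7

85.7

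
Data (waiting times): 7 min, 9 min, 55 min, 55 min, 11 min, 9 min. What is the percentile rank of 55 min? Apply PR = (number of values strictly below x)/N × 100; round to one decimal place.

N = 6.
Strictly below 55: 4. Equal to 55: 2.
PR = 4/6 × 100 = 66.7

66.7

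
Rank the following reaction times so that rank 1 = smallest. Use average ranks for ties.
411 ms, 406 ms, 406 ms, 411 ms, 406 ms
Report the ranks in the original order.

Sorted (ascending): 406, 406, 406, 411, 411
The 3 values of 406 occupy positions 1–3 → average rank 2.
The 2 values of 411 occupy positions 4–5 → average rank (4+5)/2 = 4.5.

4.5, 2, 2, 4.5, 2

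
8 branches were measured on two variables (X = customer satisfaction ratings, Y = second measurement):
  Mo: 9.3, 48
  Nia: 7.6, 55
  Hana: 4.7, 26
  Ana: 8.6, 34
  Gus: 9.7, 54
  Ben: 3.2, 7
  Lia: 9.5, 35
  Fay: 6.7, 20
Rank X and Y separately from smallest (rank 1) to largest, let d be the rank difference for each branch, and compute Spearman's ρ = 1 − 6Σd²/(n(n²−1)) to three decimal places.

Ranks of variable 1: 6, 4, 2, 5, 8, 1, 7, 3
Ranks of variable 2: 6, 8, 3, 4, 7, 1, 5, 2
d = r₁ − r₂: 0, -4, -1, 1, 1, 0, 2, 1
d²: 0, 16, 1, 1, 1, 0, 4, 1; Σd² = 24
ρ = 1 − 6·24/(8·63) = 1 − 144/504 = 0.714

0.714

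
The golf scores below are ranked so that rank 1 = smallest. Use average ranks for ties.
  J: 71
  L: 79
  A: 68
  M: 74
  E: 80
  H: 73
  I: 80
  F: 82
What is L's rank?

5

Sorted (ascending): 68, 71, 73, 74, 79, 80, 80, 82
The 2 values of 80 occupy positions 6–7 → average rank (6+7)/2 = 6.5.
L has value 79 → rank 5.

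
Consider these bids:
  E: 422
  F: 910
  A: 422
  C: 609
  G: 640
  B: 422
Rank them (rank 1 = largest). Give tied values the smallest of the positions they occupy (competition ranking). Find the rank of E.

4

Sorted (descending): 910, 640, 609, 422, 422, 422
The 3 values of 422 occupy positions 4–6 → each gets rank 4.
E has value 422 → rank 4.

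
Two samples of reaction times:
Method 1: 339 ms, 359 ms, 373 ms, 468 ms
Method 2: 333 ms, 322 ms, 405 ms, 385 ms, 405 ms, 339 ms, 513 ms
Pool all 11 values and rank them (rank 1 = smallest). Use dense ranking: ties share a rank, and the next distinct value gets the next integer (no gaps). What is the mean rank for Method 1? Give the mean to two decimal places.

5.00

Sorted (ascending): 322, 333, 339, 339, 359, 373, 385, 405, 405, 468, 513
The 2 values of 339 share dense rank 3.
The 2 values of 405 share dense rank 7.
Remaining distinct values take the next consecutive integers.
Method 1 values → pooled ranks: 339→3, 359→4, 373→5, 468→8
Mean rank = (3 + 4 + 5 + 8) / 4 = 5.00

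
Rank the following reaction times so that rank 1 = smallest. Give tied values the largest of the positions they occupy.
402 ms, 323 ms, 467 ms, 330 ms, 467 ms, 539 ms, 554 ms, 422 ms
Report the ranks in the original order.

3, 1, 6, 2, 6, 7, 8, 4

Sorted (ascending): 323, 330, 402, 422, 467, 467, 539, 554
The 2 values of 467 occupy positions 5–6 → each gets rank 6.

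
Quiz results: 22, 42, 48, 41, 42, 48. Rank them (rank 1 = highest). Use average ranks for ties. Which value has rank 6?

22

Sorted (descending): 48, 48, 42, 42, 41, 22
The 2 values of 48 occupy positions 1–2 → average rank (1+2)/2 = 1.5.
The 2 values of 42 occupy positions 3–4 → average rank (3+4)/2 = 3.5.
Rank 6 → value 22.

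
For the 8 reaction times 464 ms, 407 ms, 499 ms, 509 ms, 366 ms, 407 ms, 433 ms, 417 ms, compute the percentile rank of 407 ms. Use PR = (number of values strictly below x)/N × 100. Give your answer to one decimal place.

12.5

N = 8.
Strictly below 407: 1. Equal to 407: 2.
PR = 1/8 × 100 = 12.5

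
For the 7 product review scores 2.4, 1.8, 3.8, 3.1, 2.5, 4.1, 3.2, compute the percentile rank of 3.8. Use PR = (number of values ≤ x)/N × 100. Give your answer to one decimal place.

N = 7.
Strictly below 3.8: 5. Equal to 3.8: 1.
PR = 6/7 × 100 = 85.7

85.7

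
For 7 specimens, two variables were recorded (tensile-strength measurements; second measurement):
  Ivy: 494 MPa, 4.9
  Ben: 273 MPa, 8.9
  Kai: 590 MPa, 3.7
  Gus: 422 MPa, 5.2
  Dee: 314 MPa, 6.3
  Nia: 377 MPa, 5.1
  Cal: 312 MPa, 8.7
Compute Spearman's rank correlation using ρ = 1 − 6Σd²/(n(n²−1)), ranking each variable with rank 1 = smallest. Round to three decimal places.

Ranks of variable 1: 6, 1, 7, 5, 3, 4, 2
Ranks of variable 2: 2, 7, 1, 4, 5, 3, 6
d = r₁ − r₂: 4, -6, 6, 1, -2, 1, -4
d²: 16, 36, 36, 1, 4, 1, 16; Σd² = 110
ρ = 1 − 6·110/(7·48) = 1 − 660/336 = -0.964

-0.964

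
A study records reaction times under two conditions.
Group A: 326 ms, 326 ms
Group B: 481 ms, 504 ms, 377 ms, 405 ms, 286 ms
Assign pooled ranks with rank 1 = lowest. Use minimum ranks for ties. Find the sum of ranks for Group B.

23

Sorted (ascending): 286, 326, 326, 377, 405, 481, 504
The 2 values of 326 occupy positions 2–3 → each gets rank 2.
Group B values → pooled ranks: 481→6, 504→7, 377→4, 405→5, 286→1
Rank sum = 6 + 7 + 4 + 5 + 1 = 23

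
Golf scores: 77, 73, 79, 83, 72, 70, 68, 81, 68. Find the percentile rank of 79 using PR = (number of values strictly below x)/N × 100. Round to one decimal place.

N = 9.
Strictly below 79: 6. Equal to 79: 1.
PR = 6/9 × 100 = 66.7

66.7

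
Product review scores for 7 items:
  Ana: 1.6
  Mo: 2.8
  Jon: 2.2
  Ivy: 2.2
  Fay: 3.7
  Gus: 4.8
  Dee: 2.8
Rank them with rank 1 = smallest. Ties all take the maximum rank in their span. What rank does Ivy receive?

Sorted (ascending): 1.6, 2.2, 2.2, 2.8, 2.8, 3.7, 4.8
The 2 values of 2.2 occupy positions 2–3 → each gets rank 3.
The 2 values of 2.8 occupy positions 4–5 → each gets rank 5.
Ivy has value 2.2 → rank 3.

3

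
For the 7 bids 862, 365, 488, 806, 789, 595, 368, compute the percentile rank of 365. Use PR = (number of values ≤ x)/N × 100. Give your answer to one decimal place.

14.3

N = 7.
Strictly below 365: 0. Equal to 365: 1.
PR = 1/7 × 100 = 14.3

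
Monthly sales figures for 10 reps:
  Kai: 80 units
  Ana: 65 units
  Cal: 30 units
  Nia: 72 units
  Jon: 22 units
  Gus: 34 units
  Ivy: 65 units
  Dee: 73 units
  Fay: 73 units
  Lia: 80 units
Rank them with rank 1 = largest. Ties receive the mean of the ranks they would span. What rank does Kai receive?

1.5

Sorted (descending): 80, 80, 73, 73, 72, 65, 65, 34, 30, 22
The 2 values of 80 occupy positions 1–2 → average rank (1+2)/2 = 1.5.
The 2 values of 73 occupy positions 3–4 → average rank (3+4)/2 = 3.5.
The 2 values of 65 occupy positions 6–7 → average rank (6+7)/2 = 6.5.
Kai has value 80 units → rank 1.5.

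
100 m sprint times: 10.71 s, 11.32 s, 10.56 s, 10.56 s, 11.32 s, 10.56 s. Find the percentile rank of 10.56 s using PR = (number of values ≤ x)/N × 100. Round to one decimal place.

50.0

N = 6.
Strictly below 10.56: 0. Equal to 10.56: 3.
PR = 3/6 × 100 = 50.0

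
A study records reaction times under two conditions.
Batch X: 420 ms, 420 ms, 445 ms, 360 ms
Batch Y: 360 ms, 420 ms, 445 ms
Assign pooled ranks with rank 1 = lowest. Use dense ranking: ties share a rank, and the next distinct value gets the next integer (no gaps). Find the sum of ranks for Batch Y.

Sorted (ascending): 360, 360, 420, 420, 420, 445, 445
The 2 values of 360 share dense rank 1.
The 3 values of 420 share dense rank 2.
The 2 values of 445 share dense rank 3.
Batch Y values → pooled ranks: 360→1, 420→2, 445→3
Rank sum = 1 + 2 + 3 = 6

6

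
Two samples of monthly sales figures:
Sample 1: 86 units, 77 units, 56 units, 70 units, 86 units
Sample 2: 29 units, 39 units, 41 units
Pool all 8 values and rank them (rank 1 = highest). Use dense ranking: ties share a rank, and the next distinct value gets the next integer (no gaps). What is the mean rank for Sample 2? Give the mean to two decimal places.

Sorted (descending): 86, 86, 77, 70, 56, 41, 39, 29
The 2 values of 86 share dense rank 1.
Remaining distinct values take the next consecutive integers.
Sample 2 values → pooled ranks: 29→7, 39→6, 41→5
Mean rank = (7 + 6 + 5) / 3 = 6.00

6.00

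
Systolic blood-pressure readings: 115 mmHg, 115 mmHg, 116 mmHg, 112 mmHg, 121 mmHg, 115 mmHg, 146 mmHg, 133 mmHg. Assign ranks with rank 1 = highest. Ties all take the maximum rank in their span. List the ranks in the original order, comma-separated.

7, 7, 4, 8, 3, 7, 1, 2

Sorted (descending): 146, 133, 121, 116, 115, 115, 115, 112
The 3 values of 115 occupy positions 5–7 → each gets rank 7.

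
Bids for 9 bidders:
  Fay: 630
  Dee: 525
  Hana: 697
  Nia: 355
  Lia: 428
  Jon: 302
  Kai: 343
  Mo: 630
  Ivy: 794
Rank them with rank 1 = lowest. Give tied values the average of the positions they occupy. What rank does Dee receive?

5

Sorted (ascending): 302, 343, 355, 428, 525, 630, 630, 697, 794
The 2 values of 630 occupy positions 6–7 → average rank (6+7)/2 = 6.5.
Dee has value 525 → rank 5.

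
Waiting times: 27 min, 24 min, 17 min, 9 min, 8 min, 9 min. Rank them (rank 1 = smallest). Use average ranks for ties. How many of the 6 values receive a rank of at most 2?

1

Sorted (ascending): 8, 9, 9, 17, 24, 27
The 2 values of 9 occupy positions 2–3 → average rank (2+3)/2 = 2.5.
Ranks ≤ 2: {1} → 1 value.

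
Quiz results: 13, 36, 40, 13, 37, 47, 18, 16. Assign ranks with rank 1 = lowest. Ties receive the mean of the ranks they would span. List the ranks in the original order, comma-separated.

Sorted (ascending): 13, 13, 16, 18, 36, 37, 40, 47
The 2 values of 13 occupy positions 1–2 → average rank (1+2)/2 = 1.5.

1.5, 5, 7, 1.5, 6, 8, 4, 3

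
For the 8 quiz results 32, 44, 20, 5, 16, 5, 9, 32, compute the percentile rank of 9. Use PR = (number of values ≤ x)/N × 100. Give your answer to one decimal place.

N = 8.
Strictly below 9: 2. Equal to 9: 1.
PR = 3/8 × 100 = 37.5

37.5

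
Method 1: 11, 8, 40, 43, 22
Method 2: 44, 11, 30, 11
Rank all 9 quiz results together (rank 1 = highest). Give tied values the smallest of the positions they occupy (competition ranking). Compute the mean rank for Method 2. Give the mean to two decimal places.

Sorted (descending): 44, 43, 40, 30, 22, 11, 11, 11, 8
The 3 values of 11 occupy positions 6–8 → each gets rank 6.
Method 2 values → pooled ranks: 44→1, 11→6, 30→4, 11→6
Mean rank = (1 + 6 + 4 + 6) / 4 = 4.25

4.25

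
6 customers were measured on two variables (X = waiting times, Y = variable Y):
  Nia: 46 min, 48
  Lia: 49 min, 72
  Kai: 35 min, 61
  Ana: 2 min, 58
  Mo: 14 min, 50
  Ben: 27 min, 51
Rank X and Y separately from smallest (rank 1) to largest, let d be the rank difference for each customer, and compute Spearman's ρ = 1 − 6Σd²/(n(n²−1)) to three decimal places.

Ranks of variable 1: 5, 6, 4, 1, 2, 3
Ranks of variable 2: 1, 6, 5, 4, 2, 3
d = r₁ − r₂: 4, 0, -1, -3, 0, 0
d²: 16, 0, 1, 9, 0, 0; Σd² = 26
ρ = 1 − 6·26/(6·35) = 1 − 156/210 = 0.257

0.257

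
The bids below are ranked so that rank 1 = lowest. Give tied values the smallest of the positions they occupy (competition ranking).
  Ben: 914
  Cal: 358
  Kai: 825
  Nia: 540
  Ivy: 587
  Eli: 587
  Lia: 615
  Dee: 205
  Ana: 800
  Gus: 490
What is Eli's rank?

Sorted (ascending): 205, 358, 490, 540, 587, 587, 615, 800, 825, 914
The 2 values of 587 occupy positions 5–6 → each gets rank 5.
Eli has value 587 → rank 5.

5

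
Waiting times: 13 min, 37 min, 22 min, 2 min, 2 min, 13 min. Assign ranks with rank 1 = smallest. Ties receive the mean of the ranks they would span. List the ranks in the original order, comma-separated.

Sorted (ascending): 2, 2, 13, 13, 22, 37
The 2 values of 2 occupy positions 1–2 → average rank (1+2)/2 = 1.5.
The 2 values of 13 occupy positions 3–4 → average rank (3+4)/2 = 3.5.

3.5, 6, 5, 1.5, 1.5, 3.5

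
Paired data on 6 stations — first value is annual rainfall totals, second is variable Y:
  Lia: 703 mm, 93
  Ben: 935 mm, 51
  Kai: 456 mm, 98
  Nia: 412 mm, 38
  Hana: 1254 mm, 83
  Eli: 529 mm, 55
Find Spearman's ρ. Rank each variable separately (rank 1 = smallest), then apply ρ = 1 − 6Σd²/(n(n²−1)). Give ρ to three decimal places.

0.143

Ranks of variable 1: 4, 5, 2, 1, 6, 3
Ranks of variable 2: 5, 2, 6, 1, 4, 3
d = r₁ − r₂: -1, 3, -4, 0, 2, 0
d²: 1, 9, 16, 0, 4, 0; Σd² = 30
ρ = 1 − 6·30/(6·35) = 1 − 180/210 = 0.143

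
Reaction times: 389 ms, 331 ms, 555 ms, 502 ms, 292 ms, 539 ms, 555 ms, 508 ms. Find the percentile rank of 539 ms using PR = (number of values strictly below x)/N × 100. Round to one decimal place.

62.5

N = 8.
Strictly below 539: 5. Equal to 539: 1.
PR = 5/8 × 100 = 62.5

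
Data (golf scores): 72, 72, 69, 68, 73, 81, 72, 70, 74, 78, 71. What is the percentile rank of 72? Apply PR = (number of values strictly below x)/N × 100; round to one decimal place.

N = 11.
Strictly below 72: 4. Equal to 72: 3.
PR = 4/11 × 100 = 36.4

36.4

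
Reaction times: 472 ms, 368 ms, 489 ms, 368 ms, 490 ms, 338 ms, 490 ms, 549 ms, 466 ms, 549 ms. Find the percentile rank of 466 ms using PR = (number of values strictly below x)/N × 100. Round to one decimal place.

N = 10.
Strictly below 466: 3. Equal to 466: 1.
PR = 3/10 × 100 = 30.0

30.0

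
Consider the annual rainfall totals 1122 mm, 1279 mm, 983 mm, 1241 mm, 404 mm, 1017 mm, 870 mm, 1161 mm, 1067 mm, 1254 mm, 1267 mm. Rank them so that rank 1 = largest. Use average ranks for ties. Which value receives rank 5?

Sorted (descending): 1279, 1267, 1254, 1241, 1161, 1122, 1067, 1017, 983, 870, 404
No ties — each value takes its position as its rank.
Rank 5 → value 1161.

1161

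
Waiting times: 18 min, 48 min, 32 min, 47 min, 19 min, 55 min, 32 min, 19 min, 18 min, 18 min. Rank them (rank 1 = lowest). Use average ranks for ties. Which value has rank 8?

47

Sorted (ascending): 18, 18, 18, 19, 19, 32, 32, 47, 48, 55
The 3 values of 18 occupy positions 1–3 → average rank 2.
The 2 values of 19 occupy positions 4–5 → average rank (4+5)/2 = 4.5.
The 2 values of 32 occupy positions 6–7 → average rank (6+7)/2 = 6.5.
Rank 8 → value 47.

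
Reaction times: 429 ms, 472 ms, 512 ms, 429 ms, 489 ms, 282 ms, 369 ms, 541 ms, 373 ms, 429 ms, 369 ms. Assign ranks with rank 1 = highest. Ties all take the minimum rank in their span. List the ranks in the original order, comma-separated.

5, 4, 2, 5, 3, 11, 9, 1, 8, 5, 9

Sorted (descending): 541, 512, 489, 472, 429, 429, 429, 373, 369, 369, 282
The 3 values of 429 occupy positions 5–7 → each gets rank 5.
The 2 values of 369 occupy positions 9–10 → each gets rank 9.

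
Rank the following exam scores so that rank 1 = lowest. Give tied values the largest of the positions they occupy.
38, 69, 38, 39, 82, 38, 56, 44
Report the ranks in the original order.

3, 7, 3, 4, 8, 3, 6, 5

Sorted (ascending): 38, 38, 38, 39, 44, 56, 69, 82
The 3 values of 38 occupy positions 1–3 → each gets rank 3.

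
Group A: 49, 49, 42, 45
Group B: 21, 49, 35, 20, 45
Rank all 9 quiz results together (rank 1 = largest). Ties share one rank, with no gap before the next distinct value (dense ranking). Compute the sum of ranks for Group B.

Sorted (descending): 49, 49, 49, 45, 45, 42, 35, 21, 20
The 3 values of 49 share dense rank 1.
The 2 values of 45 share dense rank 2.
Remaining distinct values take the next consecutive integers.
Group B values → pooled ranks: 21→5, 49→1, 35→4, 20→6, 45→2
Rank sum = 5 + 1 + 4 + 6 + 2 = 18

18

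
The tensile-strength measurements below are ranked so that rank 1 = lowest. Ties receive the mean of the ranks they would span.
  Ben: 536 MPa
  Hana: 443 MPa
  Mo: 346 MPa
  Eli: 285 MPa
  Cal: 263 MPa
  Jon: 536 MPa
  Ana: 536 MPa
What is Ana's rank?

Sorted (ascending): 263, 285, 346, 443, 536, 536, 536
The 3 values of 536 occupy positions 5–7 → average rank 6.
Ana has value 536 MPa → rank 6.

6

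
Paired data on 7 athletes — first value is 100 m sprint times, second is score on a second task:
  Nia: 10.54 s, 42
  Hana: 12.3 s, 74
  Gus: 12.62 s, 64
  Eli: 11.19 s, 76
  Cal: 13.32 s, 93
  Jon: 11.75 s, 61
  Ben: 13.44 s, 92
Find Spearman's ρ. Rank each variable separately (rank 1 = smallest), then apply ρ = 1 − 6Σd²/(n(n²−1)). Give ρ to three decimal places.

Ranks of variable 1: 1, 4, 5, 2, 6, 3, 7
Ranks of variable 2: 1, 4, 3, 5, 7, 2, 6
d = r₁ − r₂: 0, 0, 2, -3, -1, 1, 1
d²: 0, 0, 4, 9, 1, 1, 1; Σd² = 16
ρ = 1 − 6·16/(7·48) = 1 − 96/336 = 0.714

0.714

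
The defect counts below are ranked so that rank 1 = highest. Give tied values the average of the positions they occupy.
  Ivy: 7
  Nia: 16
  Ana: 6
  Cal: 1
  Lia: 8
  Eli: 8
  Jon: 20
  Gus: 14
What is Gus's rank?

Sorted (descending): 20, 16, 14, 8, 8, 7, 6, 1
The 2 values of 8 occupy positions 4–5 → average rank (4+5)/2 = 4.5.
Gus has value 14 → rank 3.

3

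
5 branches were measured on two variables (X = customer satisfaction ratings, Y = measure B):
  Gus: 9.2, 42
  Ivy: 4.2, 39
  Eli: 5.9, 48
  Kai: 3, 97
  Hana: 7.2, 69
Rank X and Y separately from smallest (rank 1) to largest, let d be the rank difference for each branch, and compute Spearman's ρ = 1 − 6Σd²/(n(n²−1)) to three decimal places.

Ranks of variable 1: 5, 2, 3, 1, 4
Ranks of variable 2: 2, 1, 3, 5, 4
d = r₁ − r₂: 3, 1, 0, -4, 0
d²: 9, 1, 0, 16, 0; Σd² = 26
ρ = 1 − 6·26/(5·24) = 1 − 156/120 = -0.300

-0.300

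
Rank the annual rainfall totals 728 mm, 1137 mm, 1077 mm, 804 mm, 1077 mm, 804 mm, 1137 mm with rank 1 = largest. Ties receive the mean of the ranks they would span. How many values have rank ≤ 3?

2

Sorted (descending): 1137, 1137, 1077, 1077, 804, 804, 728
The 2 values of 1137 occupy positions 1–2 → average rank (1+2)/2 = 1.5.
The 2 values of 1077 occupy positions 3–4 → average rank (3+4)/2 = 3.5.
The 2 values of 804 occupy positions 5–6 → average rank (5+6)/2 = 5.5.
Ranks ≤ 3: {1.5, 1.5} → 2 values.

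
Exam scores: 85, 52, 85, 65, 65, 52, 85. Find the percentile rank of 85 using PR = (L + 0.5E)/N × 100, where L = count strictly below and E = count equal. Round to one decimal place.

N = 7.
Strictly below 85: 4. Equal to 85: 3.
PR = (4 + 0.5·3)/7 × 100 = 78.6

78.6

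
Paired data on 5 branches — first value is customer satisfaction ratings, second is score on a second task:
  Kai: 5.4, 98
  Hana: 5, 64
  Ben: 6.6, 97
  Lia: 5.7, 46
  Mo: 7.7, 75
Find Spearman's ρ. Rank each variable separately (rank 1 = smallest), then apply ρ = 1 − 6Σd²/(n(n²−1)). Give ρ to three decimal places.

Ranks of variable 1: 2, 1, 4, 3, 5
Ranks of variable 2: 5, 2, 4, 1, 3
d = r₁ − r₂: -3, -1, 0, 2, 2
d²: 9, 1, 0, 4, 4; Σd² = 18
ρ = 1 − 6·18/(5·24) = 1 − 108/120 = 0.100

0.100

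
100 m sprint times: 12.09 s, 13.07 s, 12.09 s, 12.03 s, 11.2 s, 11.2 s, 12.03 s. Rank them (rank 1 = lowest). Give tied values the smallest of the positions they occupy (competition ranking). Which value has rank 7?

Sorted (ascending): 11.2, 11.2, 12.03, 12.03, 12.09, 12.09, 13.07
The 2 values of 11.2 occupy positions 1–2 → each gets rank 1.
The 2 values of 12.03 occupy positions 3–4 → each gets rank 3.
The 2 values of 12.09 occupy positions 5–6 → each gets rank 5.
Rank 7 → value 13.07.

13.07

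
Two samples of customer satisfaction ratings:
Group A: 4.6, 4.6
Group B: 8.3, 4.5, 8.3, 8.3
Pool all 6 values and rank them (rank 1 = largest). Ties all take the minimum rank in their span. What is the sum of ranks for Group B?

9

Sorted (descending): 8.3, 8.3, 8.3, 4.6, 4.6, 4.5
The 3 values of 8.3 occupy positions 1–3 → each gets rank 1.
The 2 values of 4.6 occupy positions 4–5 → each gets rank 4.
Group B values → pooled ranks: 8.3→1, 4.5→6, 8.3→1, 8.3→1
Rank sum = 1 + 6 + 1 + 1 = 9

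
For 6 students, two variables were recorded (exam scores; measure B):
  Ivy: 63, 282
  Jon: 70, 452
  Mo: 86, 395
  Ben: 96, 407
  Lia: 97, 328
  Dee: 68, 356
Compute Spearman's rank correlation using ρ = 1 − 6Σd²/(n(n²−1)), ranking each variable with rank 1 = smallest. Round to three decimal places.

Ranks of variable 1: 1, 3, 4, 5, 6, 2
Ranks of variable 2: 1, 6, 4, 5, 2, 3
d = r₁ − r₂: 0, -3, 0, 0, 4, -1
d²: 0, 9, 0, 0, 16, 1; Σd² = 26
ρ = 1 − 6·26/(6·35) = 1 − 156/210 = 0.257

0.257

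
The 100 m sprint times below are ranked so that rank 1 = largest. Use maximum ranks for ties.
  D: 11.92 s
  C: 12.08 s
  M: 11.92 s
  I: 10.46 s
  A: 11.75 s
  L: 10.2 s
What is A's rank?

Sorted (descending): 12.08, 11.92, 11.92, 11.75, 10.46, 10.2
The 2 values of 11.92 occupy positions 2–3 → each gets rank 3.
A has value 11.75 s → rank 4.

4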